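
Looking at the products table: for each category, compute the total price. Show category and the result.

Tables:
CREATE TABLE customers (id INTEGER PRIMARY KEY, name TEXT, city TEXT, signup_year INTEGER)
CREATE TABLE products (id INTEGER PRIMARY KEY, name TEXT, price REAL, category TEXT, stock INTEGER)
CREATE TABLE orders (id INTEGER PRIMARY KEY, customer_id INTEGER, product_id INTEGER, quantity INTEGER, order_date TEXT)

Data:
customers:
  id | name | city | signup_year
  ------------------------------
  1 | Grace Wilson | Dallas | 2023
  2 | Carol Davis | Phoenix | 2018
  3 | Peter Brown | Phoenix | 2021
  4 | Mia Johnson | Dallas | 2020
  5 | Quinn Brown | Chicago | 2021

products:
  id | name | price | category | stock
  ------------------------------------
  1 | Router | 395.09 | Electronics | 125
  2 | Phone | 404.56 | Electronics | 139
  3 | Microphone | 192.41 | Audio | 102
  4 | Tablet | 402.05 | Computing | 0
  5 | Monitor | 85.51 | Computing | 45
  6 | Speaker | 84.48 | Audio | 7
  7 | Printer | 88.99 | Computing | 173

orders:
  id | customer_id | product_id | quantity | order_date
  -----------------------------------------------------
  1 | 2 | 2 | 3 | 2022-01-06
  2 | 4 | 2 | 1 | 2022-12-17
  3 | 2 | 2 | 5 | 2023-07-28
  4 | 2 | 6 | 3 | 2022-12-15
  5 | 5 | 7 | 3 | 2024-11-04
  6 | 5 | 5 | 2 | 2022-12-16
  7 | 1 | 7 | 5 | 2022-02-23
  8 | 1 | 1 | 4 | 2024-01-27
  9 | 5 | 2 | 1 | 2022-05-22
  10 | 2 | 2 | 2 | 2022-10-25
SELECT category, SUM(price) AS sum_price FROM products GROUP BY category

Execution result:
category | sum_price
Audio | 276.89
Computing | 576.55
Electronics | 799.65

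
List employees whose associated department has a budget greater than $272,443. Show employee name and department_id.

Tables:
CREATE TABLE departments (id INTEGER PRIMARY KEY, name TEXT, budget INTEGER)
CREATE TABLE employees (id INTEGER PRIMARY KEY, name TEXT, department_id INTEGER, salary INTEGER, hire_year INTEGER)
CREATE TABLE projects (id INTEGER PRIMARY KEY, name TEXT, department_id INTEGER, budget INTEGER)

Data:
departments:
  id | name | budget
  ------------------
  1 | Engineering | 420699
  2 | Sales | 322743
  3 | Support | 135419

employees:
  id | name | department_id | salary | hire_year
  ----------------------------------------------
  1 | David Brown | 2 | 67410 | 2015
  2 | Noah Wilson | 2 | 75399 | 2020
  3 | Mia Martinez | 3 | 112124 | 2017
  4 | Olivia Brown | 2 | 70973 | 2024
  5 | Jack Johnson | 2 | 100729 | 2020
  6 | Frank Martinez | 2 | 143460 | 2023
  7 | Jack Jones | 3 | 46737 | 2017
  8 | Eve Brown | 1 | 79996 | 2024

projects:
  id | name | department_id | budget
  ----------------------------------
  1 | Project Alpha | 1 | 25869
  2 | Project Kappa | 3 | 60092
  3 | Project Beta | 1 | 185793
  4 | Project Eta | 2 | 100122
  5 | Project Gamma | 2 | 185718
SELECT name, department_id FROM employees WHERE department_id IN (SELECT id FROM departments WHERE budget > 272443)

Execution result:
name | department_id
David Brown | 2
Noah Wilson | 2
Olivia Brown | 2
Jack Johnson | 2
Frank Martinez | 2
Eve Brown | 1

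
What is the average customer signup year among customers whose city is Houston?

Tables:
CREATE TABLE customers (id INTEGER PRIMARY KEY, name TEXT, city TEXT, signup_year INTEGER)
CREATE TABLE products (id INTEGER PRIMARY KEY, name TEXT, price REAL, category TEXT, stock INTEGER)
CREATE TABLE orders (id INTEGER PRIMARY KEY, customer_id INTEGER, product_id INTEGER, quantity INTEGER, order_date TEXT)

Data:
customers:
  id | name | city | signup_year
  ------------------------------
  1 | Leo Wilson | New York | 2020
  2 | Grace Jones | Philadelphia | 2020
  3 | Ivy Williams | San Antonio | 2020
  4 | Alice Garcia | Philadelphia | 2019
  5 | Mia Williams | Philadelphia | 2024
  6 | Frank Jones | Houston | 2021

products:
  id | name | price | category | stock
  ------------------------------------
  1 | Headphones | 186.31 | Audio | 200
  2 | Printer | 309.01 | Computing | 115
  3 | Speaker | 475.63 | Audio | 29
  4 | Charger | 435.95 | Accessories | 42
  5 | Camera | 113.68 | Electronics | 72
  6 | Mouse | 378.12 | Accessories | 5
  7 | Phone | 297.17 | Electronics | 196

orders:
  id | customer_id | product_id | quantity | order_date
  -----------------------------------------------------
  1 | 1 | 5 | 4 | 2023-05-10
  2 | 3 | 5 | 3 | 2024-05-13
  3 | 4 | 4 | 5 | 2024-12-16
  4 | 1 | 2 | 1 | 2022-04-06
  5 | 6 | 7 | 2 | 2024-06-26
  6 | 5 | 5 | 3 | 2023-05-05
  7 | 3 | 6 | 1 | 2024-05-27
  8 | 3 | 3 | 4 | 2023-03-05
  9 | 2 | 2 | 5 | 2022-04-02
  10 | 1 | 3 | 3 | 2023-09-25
SELECT AVG(signup_year) FROM customers WHERE city = 'Houston'

Execution result:
2021.00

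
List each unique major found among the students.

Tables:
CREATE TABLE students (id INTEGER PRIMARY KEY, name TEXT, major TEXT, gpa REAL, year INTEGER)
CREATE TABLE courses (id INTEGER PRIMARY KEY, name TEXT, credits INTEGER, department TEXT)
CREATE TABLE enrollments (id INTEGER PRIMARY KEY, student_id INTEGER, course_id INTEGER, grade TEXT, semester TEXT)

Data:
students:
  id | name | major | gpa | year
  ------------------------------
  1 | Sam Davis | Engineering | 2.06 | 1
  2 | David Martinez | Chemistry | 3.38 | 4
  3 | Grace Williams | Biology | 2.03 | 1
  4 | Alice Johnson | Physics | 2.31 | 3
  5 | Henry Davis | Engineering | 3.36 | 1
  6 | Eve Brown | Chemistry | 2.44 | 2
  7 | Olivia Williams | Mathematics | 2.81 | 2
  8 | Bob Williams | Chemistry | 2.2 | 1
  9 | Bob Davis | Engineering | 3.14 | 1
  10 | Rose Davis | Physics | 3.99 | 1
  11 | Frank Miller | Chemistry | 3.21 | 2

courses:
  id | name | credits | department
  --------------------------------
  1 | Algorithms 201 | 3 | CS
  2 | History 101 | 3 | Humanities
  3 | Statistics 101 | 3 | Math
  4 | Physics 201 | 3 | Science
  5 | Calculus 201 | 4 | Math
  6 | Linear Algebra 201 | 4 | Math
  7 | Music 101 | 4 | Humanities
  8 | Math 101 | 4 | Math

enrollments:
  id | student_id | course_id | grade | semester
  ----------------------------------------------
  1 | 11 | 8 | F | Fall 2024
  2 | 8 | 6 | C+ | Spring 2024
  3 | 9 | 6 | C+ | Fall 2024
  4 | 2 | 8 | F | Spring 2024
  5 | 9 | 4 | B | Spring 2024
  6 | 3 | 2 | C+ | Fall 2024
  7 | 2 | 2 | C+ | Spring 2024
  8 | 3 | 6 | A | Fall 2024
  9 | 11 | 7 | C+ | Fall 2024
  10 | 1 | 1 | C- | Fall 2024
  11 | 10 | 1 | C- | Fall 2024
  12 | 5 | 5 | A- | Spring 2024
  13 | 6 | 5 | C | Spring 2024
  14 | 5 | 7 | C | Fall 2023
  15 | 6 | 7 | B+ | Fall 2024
SELECT DISTINCT major FROM students

Execution result:
major
Engineering
Chemistry
Biology
Physics
Mathematics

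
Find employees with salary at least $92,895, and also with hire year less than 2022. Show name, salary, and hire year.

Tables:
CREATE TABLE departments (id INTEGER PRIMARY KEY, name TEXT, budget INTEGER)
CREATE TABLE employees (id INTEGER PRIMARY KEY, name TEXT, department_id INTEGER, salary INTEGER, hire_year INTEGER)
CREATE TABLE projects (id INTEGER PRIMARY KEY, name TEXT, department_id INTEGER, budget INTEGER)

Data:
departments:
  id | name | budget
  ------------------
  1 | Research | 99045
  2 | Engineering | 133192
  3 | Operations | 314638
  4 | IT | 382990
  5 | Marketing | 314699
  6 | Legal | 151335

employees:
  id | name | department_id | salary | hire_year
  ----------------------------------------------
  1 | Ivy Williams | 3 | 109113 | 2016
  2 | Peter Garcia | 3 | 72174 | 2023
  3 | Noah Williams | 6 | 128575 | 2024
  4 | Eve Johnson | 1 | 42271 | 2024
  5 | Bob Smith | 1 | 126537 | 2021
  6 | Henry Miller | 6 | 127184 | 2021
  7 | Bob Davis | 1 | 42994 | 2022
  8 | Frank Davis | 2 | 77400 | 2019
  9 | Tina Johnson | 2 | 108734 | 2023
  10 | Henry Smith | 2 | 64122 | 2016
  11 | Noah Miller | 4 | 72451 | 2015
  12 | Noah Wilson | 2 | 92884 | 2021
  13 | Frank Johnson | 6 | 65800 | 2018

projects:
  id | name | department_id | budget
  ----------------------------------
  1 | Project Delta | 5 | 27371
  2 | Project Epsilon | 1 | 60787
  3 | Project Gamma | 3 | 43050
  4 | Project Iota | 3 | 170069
SELECT name, salary, hire_year FROM employees WHERE salary >= 92895 AND hire_year < 2022

Execution result:
name | salary | hire_year
Ivy Williams | 109113 | 2016
Bob Smith | 126537 | 2021
Henry Miller | 127184 | 2021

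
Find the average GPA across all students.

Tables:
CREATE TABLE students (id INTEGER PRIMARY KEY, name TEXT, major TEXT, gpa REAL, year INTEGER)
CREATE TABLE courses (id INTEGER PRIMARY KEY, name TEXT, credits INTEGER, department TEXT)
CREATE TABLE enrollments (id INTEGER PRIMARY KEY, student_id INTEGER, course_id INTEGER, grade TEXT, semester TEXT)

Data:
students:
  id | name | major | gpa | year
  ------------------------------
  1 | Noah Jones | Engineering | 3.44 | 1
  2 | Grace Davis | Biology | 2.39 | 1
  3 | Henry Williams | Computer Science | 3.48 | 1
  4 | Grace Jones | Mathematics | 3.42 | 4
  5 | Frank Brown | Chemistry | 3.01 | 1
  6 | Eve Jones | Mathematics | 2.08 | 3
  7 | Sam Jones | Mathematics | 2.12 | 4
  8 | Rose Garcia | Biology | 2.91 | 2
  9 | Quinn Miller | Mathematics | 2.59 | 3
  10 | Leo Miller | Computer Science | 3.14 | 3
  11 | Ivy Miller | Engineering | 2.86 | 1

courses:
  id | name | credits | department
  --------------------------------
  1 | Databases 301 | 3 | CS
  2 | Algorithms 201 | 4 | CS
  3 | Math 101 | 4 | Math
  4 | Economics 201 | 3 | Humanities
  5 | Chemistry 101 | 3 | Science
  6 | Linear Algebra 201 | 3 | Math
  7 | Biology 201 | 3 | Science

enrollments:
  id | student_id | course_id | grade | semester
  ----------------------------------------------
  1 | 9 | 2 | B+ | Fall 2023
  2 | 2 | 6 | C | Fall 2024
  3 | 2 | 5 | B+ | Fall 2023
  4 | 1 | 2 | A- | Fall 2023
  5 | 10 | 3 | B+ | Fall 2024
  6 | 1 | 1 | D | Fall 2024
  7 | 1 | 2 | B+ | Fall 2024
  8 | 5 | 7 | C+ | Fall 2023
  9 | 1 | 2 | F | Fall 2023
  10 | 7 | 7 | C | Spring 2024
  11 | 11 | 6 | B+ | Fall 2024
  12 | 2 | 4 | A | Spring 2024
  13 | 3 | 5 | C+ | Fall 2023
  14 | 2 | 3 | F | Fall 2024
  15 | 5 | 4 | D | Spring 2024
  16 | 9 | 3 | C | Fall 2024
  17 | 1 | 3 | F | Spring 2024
SELECT AVG(gpa) FROM students

Execution result:
2.86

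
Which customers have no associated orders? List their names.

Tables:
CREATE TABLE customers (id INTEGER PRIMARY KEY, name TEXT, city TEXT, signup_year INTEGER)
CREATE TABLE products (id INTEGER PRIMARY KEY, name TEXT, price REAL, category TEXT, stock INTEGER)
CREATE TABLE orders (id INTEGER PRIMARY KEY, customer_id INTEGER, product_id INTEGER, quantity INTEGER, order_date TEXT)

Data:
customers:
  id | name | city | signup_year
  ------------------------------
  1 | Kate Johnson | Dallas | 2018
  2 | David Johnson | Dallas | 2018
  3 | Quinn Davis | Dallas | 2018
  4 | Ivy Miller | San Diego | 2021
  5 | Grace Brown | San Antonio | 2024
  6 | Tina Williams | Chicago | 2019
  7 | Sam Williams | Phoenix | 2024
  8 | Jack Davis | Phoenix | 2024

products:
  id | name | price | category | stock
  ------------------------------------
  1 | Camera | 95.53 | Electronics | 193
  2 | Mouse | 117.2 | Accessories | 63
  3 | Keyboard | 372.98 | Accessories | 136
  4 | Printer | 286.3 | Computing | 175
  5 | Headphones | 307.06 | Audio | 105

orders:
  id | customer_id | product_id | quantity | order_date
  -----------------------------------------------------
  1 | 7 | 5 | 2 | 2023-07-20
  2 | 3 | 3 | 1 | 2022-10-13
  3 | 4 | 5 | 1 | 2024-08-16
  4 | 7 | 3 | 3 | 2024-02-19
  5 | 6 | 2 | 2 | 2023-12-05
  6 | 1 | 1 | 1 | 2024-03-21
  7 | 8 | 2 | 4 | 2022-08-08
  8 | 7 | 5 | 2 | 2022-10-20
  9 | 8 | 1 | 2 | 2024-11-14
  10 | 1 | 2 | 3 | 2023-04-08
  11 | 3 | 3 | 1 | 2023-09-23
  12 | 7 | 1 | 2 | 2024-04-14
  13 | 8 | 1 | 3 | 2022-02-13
SELECT p.name FROM customers p LEFT JOIN orders c ON c.customer_id = p.id WHERE c.id IS NULL

Execution result:
name
David Johnson
Grace Brown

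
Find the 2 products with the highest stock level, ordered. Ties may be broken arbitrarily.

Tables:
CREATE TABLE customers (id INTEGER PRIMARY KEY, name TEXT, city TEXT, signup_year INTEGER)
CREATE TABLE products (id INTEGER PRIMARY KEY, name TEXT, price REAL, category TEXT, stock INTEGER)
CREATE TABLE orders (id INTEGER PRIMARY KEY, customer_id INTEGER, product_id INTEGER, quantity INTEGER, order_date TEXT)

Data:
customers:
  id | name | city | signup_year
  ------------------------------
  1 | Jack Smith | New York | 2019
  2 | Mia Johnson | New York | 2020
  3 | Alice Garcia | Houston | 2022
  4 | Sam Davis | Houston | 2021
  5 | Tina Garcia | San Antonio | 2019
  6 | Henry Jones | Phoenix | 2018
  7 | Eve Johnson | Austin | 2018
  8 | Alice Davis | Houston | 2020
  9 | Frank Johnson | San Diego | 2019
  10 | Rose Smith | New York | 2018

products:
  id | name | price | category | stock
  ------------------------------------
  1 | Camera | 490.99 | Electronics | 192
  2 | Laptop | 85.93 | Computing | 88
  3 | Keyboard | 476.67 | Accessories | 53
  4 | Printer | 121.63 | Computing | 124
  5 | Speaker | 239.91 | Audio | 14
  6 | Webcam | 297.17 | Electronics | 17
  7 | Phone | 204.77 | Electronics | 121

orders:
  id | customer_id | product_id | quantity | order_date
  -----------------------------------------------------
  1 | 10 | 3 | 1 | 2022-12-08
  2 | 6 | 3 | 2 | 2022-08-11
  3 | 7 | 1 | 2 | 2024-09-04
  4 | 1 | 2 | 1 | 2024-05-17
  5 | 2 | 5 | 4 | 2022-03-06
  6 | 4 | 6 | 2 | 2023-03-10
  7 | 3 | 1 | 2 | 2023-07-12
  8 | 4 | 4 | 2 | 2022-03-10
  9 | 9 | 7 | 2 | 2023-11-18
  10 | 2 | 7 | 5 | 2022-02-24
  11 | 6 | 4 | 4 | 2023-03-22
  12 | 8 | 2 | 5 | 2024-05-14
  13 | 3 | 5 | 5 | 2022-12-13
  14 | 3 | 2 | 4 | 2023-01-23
SELECT name, stock FROM products ORDER BY stock DESC LIMIT 2

Execution result:
name | stock
Camera | 192
Printer | 124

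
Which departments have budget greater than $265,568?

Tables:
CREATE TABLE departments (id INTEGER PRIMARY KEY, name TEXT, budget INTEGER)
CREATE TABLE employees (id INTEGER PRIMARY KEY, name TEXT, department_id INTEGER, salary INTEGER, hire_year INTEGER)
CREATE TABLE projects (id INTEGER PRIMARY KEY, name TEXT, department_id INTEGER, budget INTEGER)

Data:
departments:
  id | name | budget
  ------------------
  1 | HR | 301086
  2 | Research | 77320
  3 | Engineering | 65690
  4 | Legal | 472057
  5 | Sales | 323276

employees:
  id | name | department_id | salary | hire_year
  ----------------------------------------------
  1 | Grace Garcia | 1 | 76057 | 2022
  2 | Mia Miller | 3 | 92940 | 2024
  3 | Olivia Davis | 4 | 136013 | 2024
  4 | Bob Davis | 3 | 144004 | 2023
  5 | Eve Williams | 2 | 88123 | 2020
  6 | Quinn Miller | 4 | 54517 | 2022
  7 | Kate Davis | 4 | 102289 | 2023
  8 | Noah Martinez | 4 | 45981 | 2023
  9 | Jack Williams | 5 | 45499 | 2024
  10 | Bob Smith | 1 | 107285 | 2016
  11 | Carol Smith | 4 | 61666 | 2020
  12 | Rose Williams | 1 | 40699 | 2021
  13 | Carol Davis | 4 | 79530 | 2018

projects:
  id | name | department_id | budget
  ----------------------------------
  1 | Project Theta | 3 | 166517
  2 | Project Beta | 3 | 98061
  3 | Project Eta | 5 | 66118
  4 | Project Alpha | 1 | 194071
SELECT name, budget FROM departments WHERE budget > 265568

Execution result:
name | budget
HR | 301086
Legal | 472057
Sales | 323276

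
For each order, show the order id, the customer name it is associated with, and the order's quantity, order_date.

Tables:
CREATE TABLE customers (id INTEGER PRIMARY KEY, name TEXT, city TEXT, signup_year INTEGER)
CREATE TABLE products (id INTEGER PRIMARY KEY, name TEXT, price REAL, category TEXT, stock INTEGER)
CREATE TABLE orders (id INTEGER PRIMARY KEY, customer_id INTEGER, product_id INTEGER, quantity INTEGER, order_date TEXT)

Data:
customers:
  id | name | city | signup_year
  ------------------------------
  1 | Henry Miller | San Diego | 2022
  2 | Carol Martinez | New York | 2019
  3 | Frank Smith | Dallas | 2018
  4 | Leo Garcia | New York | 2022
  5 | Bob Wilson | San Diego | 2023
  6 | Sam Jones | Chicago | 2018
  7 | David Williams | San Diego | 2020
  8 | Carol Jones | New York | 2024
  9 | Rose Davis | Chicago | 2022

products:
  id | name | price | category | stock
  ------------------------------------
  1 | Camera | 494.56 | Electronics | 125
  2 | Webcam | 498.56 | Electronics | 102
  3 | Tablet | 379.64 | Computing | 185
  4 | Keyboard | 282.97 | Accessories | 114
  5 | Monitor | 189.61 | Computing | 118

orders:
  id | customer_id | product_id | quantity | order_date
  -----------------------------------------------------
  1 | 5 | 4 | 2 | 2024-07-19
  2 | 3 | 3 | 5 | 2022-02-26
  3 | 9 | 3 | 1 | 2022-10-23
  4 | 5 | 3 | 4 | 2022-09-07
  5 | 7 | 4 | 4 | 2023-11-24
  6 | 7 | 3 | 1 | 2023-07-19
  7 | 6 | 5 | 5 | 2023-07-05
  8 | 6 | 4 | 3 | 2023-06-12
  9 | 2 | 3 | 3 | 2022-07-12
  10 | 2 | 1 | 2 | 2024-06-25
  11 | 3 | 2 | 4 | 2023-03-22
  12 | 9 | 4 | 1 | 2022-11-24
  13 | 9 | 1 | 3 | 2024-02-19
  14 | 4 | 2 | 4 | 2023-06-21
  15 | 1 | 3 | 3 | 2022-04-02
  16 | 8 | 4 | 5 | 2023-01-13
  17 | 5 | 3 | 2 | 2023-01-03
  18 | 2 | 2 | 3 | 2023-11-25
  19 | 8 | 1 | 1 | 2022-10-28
SELECT c.id, p.name AS customer, c.quantity, c.order_date FROM orders c JOIN customers p ON c.customer_id = p.id

Execution result:
id | customer | quantity | order_date
1 | Bob Wilson | 2 | 2024-07-19
2 | Frank Smith | 5 | 2022-02-26
3 | Rose Davis | 1 | 2022-10-23
4 | Bob Wilson | 4 | 2022-09-07
5 | David Williams | 4 | 2023-11-24
6 | David Williams | 1 | 2023-07-19
7 | Sam Jones | 5 | 2023-07-05
8 | Sam Jones | 3 | 2023-06-12
9 | Carol Martinez | 3 | 2022-07-12
10 | Carol Martinez | 2 | 2024-06-25
11 | Frank Smith | 4 | 2023-03-22
12 | Rose Davis | 1 | 2022-11-24
13 | Rose Davis | 3 | 2024-02-19
14 | Leo Garcia | 4 | 2023-06-21
15 | Henry Miller | 3 | 2022-04-02
16 | Carol Jones | 5 | 2023-01-13
17 | Bob Wilson | 2 | 2023-01-03
18 | Carol Martinez | 3 | 2023-11-25
19 | Carol Jones | 1 | 2022-10-28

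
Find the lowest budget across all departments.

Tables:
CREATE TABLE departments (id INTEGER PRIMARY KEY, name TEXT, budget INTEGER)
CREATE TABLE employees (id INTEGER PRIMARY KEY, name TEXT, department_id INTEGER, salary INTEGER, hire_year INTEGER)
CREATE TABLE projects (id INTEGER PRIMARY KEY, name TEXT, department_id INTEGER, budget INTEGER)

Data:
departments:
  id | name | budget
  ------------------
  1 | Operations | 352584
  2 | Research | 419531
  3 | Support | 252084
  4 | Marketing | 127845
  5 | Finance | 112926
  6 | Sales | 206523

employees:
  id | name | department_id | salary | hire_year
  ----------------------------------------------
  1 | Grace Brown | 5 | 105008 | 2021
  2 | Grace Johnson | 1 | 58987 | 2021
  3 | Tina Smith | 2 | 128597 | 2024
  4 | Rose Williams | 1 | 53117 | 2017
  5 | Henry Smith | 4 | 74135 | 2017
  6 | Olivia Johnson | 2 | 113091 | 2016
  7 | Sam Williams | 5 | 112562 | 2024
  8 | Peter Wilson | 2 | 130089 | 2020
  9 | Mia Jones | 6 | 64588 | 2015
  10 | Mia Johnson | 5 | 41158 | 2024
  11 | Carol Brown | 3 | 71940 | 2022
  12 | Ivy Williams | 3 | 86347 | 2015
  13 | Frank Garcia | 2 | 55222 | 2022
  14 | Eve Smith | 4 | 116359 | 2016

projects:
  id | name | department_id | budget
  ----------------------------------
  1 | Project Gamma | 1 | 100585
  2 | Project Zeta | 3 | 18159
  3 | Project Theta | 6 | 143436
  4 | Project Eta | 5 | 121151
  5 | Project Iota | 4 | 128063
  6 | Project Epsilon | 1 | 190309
SELECT MIN(budget) FROM departments

Execution result:
112926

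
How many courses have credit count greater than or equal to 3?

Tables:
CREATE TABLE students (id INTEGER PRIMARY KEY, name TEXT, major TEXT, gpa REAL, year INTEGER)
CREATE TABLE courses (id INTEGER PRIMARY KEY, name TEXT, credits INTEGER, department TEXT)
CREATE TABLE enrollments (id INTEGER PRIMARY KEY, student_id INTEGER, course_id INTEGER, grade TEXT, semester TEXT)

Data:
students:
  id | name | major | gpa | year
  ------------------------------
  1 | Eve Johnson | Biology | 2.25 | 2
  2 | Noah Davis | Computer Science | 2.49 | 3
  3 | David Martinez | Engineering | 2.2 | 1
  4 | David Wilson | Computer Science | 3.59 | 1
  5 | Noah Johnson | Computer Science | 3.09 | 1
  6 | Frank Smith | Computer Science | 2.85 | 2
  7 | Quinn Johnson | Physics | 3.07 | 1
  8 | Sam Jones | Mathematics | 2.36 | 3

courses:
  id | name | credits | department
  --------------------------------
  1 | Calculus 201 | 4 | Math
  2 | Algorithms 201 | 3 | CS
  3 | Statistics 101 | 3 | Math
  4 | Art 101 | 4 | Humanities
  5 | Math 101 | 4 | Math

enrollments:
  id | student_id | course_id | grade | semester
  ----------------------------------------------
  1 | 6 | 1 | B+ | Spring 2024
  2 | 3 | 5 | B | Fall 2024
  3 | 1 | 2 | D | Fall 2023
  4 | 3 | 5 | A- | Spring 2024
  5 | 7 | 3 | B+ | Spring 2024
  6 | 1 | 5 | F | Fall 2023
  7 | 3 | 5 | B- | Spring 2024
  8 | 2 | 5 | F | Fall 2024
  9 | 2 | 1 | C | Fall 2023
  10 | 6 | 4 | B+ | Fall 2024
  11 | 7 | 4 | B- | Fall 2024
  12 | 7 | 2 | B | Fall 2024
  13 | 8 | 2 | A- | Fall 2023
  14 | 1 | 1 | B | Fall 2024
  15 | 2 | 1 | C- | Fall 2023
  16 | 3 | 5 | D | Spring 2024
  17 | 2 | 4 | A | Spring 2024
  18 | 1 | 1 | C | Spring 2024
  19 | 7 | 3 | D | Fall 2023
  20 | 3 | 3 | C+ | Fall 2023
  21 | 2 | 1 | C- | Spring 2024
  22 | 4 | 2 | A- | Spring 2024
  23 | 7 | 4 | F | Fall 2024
SELECT COUNT(*) FROM courses WHERE credits >= 3

Execution result:
5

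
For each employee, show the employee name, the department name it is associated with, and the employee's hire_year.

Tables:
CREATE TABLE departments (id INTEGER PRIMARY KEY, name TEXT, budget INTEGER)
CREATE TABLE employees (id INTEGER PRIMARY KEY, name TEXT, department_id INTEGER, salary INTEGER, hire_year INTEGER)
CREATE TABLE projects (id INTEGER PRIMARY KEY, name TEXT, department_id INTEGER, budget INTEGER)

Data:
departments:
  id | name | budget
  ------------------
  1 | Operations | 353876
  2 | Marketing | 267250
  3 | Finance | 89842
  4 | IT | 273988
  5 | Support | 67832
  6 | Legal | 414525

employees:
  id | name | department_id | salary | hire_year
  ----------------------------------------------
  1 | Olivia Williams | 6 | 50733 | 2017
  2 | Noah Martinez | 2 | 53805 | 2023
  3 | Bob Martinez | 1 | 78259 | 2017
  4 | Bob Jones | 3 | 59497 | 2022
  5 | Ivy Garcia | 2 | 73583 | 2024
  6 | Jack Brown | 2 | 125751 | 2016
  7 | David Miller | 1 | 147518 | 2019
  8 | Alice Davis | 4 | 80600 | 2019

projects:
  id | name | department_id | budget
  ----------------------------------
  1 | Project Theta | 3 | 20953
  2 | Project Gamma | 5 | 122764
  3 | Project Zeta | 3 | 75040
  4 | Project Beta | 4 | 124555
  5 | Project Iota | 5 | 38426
SELECT c.name, p.name AS department, c.hire_year FROM employees c JOIN departments p ON c.department_id = p.id

Execution result:
name | department | hire_year
Olivia Williams | Legal | 2017
Noah Martinez | Marketing | 2023
Bob Martinez | Operations | 2017
Bob Jones | Finance | 2022
Ivy Garcia | Marketing | 2024
Jack Brown | Marketing | 2016
David Miller | Operations | 2019
Alice Davis | IT | 2019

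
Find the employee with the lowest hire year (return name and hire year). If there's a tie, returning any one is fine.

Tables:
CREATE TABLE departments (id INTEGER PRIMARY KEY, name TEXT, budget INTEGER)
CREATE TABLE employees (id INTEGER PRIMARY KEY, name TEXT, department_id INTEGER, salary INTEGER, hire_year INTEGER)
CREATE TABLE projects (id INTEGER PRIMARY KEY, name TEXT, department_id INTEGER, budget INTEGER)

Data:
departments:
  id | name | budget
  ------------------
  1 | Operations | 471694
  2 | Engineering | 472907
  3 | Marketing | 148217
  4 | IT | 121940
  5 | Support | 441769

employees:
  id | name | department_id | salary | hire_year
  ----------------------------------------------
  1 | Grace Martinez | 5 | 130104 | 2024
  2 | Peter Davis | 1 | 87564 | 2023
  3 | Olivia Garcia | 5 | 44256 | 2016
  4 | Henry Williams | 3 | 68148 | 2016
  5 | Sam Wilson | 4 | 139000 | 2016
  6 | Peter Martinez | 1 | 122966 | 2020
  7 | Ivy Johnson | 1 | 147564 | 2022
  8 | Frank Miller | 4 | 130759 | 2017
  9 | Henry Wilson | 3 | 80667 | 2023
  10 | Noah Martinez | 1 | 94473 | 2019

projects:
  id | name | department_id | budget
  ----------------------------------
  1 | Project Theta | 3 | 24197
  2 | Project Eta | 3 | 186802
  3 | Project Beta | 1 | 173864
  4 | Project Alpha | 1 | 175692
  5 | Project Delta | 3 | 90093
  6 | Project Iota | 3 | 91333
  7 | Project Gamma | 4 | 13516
SELECT name, hire_year FROM employees ORDER BY hire_year ASC LIMIT 1

Execution result:
name | hire_year
Olivia Garcia | 2016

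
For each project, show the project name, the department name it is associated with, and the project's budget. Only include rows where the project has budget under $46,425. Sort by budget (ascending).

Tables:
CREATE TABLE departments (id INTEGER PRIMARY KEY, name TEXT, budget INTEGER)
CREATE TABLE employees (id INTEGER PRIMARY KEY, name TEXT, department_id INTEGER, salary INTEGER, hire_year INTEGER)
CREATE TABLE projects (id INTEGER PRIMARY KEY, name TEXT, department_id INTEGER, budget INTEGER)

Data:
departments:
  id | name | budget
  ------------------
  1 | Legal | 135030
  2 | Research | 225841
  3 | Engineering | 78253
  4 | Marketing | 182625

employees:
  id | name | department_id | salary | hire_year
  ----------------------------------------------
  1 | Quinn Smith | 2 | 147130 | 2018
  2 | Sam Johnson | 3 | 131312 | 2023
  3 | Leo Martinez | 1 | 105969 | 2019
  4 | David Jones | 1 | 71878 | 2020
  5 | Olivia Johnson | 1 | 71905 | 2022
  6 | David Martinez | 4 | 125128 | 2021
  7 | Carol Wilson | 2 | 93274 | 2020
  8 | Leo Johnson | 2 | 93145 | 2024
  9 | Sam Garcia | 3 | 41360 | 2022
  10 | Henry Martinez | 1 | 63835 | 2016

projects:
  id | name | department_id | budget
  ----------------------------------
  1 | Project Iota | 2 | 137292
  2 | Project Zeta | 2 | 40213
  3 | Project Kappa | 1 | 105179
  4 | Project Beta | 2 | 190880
SELECT c.name, p.name AS department, c.budget FROM projects c JOIN departments p ON c.department_id = p.id WHERE c.budget < 46425 ORDER BY c.budget ASC

Execution result:
name | department | budget
Project Zeta | Research | 40213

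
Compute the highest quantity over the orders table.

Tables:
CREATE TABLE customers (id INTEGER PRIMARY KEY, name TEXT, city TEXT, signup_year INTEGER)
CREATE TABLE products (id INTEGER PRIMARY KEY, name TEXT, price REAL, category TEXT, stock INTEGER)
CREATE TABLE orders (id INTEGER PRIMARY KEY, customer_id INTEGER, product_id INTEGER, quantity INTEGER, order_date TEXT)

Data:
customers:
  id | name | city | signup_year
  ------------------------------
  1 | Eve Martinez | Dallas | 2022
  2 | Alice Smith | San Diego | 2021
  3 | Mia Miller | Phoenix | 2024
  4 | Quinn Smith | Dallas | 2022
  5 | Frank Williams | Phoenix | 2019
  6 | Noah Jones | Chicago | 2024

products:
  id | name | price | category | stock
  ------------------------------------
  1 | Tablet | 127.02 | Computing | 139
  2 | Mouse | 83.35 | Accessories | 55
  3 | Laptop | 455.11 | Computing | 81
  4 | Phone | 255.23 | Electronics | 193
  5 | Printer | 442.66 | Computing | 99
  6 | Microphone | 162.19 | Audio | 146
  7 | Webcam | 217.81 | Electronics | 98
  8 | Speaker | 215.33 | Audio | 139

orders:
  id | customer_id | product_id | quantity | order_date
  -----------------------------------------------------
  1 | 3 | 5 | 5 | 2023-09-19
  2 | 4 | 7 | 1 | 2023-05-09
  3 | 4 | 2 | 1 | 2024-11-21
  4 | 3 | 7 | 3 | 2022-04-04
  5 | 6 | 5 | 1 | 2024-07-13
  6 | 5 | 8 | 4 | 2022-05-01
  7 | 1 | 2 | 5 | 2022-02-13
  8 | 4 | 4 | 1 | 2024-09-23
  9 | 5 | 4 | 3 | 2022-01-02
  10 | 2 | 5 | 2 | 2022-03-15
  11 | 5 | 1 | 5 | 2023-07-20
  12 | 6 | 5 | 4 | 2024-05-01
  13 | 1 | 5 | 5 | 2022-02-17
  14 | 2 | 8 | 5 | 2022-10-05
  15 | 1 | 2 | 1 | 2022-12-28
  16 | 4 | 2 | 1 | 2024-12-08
SELECT MAX(quantity) FROM orders

Execution result:
5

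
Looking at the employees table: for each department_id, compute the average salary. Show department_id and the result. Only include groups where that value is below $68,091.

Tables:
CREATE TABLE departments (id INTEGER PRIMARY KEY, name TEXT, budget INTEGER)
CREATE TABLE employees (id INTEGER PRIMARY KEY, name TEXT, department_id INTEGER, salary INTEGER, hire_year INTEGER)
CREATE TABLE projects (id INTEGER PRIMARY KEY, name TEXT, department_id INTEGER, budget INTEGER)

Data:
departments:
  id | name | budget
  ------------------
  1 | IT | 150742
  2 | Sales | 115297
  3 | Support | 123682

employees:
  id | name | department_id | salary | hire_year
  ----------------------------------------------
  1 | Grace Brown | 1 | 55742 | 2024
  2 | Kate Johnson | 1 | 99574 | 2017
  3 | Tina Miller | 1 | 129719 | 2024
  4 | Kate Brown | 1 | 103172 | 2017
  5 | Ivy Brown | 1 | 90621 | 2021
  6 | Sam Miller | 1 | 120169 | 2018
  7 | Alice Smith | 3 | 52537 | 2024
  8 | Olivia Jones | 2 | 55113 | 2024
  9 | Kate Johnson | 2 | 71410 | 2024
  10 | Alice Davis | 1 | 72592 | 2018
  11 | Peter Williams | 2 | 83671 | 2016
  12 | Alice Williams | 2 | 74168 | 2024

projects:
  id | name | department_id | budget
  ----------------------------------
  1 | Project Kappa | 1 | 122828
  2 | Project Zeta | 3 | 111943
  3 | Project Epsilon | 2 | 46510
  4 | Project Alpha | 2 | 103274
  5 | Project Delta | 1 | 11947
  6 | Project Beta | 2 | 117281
SELECT department_id, AVG(salary) AS avg_salary FROM employees GROUP BY department_id HAVING AVG(salary) < 68091

Execution result:
department_id | avg_salary
3 | 52537.00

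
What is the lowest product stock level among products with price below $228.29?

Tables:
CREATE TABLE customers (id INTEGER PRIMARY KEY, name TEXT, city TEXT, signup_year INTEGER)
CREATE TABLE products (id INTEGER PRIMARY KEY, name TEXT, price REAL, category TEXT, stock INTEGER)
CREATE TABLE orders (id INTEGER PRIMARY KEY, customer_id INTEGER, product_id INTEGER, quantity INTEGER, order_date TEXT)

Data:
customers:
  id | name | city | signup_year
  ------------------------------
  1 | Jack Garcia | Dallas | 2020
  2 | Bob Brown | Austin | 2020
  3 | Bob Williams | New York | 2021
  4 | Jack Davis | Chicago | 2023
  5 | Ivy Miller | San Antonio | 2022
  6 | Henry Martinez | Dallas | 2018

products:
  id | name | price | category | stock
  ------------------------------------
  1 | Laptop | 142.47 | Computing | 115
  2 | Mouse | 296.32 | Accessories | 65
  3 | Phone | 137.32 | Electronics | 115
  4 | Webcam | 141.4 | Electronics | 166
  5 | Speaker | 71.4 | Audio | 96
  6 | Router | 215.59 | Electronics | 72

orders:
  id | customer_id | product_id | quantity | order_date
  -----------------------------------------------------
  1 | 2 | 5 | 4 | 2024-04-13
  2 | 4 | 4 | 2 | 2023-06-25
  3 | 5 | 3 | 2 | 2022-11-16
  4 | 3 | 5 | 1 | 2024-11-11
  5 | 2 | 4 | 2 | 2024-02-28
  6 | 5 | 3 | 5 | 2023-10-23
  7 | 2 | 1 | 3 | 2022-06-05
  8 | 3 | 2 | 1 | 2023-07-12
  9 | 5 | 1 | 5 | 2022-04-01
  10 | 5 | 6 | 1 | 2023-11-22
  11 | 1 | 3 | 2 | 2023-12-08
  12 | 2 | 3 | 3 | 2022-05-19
SELECT MIN(stock) FROM products WHERE price < 228.29

Execution result:
72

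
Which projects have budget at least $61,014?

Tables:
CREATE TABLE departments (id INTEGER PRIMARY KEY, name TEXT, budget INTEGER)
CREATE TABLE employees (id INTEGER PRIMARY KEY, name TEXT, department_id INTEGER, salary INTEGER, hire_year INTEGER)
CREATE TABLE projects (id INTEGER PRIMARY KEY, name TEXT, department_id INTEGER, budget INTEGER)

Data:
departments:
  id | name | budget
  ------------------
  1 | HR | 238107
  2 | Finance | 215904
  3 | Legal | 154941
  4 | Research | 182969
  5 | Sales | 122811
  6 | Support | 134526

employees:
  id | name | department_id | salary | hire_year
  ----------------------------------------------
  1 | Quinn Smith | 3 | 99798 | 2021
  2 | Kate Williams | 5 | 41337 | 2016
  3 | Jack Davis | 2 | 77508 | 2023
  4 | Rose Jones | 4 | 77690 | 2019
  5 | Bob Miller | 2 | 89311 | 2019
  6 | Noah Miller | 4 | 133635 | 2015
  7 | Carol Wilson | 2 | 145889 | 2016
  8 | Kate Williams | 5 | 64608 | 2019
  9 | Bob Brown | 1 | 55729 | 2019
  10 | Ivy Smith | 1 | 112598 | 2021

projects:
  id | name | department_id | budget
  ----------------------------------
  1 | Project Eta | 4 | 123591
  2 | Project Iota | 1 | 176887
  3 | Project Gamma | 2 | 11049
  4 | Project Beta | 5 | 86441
SELECT name, budget FROM projects WHERE budget >= 61014

Execution result:
name | budget
Project Eta | 123591
Project Iota | 176887
Project Beta | 86441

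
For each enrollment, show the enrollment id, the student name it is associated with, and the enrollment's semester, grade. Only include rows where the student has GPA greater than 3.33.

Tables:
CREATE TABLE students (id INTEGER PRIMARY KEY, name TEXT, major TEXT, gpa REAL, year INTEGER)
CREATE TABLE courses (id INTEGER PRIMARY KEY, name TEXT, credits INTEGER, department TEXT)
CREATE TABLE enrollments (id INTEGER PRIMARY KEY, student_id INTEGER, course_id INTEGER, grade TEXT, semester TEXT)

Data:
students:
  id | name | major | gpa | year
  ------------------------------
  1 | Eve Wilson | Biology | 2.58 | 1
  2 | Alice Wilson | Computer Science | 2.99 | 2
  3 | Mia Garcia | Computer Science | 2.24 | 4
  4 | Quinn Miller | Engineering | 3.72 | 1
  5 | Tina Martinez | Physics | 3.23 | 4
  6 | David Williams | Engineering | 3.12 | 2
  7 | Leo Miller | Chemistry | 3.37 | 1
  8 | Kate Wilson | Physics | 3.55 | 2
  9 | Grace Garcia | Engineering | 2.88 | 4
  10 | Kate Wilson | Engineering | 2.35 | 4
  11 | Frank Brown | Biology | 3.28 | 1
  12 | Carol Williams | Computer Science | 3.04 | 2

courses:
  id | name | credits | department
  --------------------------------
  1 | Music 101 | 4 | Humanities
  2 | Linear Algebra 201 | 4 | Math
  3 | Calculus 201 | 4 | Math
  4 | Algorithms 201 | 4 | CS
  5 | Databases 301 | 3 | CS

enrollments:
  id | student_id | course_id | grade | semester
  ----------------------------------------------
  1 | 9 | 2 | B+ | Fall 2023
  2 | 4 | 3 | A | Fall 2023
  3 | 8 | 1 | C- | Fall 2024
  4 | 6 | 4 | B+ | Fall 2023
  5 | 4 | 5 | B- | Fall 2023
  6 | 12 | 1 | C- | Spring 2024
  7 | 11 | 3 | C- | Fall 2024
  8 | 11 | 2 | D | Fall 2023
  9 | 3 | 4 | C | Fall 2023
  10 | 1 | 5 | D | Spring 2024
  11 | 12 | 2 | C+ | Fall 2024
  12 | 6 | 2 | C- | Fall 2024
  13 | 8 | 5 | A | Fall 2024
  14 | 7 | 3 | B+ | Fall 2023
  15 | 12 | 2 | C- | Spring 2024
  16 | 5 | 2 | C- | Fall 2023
SELECT c.id, p.name AS student, c.semester, c.grade FROM enrollments c JOIN students p ON c.student_id = p.id WHERE p.gpa > 3.33

Execution result:
id | student | semester | grade
2 | Quinn Miller | Fall 2023 | A
3 | Kate Wilson | Fall 2024 | C-
5 | Quinn Miller | Fall 2023 | B-
13 | Kate Wilson | Fall 2024 | A
14 | Leo Miller | Fall 2023 | B+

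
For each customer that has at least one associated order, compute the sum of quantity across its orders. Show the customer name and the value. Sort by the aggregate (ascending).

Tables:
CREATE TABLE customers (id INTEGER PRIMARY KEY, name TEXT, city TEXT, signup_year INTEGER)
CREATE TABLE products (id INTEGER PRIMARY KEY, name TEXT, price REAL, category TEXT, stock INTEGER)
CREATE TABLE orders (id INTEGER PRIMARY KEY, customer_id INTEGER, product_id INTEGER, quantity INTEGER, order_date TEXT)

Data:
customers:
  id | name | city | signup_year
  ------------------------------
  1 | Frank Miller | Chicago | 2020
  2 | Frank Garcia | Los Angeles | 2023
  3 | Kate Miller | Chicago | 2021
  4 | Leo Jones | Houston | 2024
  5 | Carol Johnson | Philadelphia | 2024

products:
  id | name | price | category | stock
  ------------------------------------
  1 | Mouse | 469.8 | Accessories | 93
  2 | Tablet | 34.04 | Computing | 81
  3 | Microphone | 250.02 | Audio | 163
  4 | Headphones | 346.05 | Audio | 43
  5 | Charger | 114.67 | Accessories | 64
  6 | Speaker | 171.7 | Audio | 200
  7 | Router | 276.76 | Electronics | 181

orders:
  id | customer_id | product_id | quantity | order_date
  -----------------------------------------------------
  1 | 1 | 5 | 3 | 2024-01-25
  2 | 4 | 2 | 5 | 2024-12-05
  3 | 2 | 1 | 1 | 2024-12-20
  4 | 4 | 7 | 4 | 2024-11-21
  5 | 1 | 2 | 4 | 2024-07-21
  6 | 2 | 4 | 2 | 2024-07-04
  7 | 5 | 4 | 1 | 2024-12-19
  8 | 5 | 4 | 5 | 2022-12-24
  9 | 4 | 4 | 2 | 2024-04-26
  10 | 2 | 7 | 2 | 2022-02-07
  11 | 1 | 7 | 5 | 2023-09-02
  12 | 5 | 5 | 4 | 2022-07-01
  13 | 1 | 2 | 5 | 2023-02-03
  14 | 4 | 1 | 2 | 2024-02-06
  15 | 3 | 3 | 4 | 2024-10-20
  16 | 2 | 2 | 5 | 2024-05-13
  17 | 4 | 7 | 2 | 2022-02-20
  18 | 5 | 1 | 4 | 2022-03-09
SELECT p.name, SUM(c.quantity) AS sum_quantity FROM orders c JOIN customers p ON c.customer_id = p.id GROUP BY p.id, p.name ORDER BY sum_quantity ASC

Execution result:
name | sum_quantity
Kate Miller | 4
Frank Garcia | 10
Carol Johnson | 14
Leo Jones | 15
Frank Miller | 17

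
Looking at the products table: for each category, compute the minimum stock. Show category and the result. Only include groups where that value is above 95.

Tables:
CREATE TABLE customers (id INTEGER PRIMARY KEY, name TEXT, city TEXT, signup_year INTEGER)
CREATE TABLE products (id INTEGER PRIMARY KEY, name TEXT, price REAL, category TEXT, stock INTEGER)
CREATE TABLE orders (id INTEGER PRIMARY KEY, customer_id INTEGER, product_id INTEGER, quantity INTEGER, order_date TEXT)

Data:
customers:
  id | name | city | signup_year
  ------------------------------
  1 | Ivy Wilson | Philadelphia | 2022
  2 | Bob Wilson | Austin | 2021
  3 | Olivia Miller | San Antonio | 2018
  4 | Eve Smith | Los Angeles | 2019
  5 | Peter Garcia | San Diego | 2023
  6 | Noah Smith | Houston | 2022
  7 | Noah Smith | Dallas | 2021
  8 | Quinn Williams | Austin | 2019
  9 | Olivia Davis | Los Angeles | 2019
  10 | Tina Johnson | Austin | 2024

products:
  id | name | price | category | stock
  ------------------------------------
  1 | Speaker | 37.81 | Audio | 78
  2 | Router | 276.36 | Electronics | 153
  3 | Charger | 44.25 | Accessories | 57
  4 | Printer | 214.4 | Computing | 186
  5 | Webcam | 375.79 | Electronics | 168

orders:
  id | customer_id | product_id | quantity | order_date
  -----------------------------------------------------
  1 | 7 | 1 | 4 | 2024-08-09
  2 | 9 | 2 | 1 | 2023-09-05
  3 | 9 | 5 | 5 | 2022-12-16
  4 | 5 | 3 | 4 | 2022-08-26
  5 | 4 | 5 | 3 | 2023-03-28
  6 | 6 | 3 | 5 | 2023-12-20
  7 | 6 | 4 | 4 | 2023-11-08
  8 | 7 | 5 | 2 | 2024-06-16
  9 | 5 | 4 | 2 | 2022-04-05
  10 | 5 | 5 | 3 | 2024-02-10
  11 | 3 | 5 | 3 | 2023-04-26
SELECT category, MIN(stock) AS min_stock FROM products GROUP BY category HAVING MIN(stock) > 95

Execution result:
category | min_stock
Computing | 186
Electronics | 153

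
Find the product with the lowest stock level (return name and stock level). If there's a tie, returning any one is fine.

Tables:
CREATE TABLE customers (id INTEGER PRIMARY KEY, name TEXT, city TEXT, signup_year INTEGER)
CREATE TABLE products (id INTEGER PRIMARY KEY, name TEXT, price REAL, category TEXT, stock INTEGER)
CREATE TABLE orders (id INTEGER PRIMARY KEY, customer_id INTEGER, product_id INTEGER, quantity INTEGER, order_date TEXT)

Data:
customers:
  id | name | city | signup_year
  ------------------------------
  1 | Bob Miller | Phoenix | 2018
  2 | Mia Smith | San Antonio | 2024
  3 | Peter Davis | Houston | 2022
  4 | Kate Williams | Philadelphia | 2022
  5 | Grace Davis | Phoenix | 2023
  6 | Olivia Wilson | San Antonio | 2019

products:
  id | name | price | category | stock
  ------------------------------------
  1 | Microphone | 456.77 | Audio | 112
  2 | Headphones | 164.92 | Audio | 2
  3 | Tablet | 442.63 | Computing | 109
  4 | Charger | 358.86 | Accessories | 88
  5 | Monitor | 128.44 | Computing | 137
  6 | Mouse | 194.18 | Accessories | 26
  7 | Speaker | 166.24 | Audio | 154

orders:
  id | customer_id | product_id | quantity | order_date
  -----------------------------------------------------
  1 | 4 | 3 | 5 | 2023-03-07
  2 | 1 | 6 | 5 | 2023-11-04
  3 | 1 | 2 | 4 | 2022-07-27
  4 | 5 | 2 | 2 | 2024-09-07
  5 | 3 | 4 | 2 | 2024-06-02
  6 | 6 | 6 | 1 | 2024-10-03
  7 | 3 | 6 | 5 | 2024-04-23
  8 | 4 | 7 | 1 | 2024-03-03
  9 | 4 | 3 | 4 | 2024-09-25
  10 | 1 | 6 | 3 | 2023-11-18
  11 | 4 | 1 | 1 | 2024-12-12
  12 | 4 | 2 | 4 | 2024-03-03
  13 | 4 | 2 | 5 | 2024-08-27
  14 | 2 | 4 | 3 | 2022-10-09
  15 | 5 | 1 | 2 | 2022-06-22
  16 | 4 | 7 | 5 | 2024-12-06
SELECT name, stock FROM products ORDER BY stock ASC LIMIT 1

Execution result:
name | stock
Headphones | 2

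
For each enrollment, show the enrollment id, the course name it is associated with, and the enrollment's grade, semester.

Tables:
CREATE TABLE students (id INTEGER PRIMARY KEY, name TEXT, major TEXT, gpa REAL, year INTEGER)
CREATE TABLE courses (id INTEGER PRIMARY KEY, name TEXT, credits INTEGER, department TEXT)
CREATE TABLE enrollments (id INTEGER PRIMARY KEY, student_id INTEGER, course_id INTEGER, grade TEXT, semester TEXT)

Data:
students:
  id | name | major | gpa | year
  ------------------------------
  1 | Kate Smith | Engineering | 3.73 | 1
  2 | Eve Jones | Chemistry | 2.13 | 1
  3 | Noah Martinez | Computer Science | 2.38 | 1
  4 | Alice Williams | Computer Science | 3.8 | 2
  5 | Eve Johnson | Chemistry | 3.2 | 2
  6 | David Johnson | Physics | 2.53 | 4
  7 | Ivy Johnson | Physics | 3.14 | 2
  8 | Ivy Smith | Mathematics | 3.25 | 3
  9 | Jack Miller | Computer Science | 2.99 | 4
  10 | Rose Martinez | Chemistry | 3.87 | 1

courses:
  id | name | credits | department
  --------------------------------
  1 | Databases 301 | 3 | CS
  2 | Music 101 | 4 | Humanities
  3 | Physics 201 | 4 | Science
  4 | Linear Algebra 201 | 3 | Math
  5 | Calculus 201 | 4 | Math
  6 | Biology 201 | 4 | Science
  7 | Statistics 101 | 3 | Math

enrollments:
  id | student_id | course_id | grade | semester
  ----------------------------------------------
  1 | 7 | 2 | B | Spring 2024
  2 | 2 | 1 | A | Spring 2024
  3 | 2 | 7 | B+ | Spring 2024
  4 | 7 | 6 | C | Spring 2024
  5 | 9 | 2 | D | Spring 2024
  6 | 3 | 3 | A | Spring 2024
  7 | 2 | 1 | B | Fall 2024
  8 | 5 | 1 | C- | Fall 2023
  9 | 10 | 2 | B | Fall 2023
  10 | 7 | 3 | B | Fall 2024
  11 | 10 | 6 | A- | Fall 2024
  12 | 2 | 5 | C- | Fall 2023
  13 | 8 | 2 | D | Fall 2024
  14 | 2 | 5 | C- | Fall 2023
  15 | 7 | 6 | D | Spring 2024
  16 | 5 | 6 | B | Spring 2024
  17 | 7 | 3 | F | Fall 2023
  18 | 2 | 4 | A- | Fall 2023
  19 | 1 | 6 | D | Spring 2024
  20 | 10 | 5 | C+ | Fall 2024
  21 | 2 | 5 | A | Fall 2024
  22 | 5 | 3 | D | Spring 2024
SELECT c.id, p.name AS course, c.grade, c.semester FROM enrollments c JOIN courses p ON c.course_id = p.id

Execution result:
id | course | grade | semester
1 | Music 101 | B | Spring 2024
2 | Databases 301 | A | Spring 2024
3 | Statistics 101 | B+ | Spring 2024
4 | Biology 201 | C | Spring 2024
5 | Music 101 | D | Spring 2024
6 | Physics 201 | A | Spring 2024
7 | Databases 301 | B | Fall 2024
8 | Databases 301 | C- | Fall 2023
9 | Music 101 | B | Fall 2023
10 | Physics 201 | B | Fall 2024
11 | Biology 201 | A- | Fall 2024
12 | Calculus 201 | C- | Fall 2023
13 | Music 101 | D | Fall 2024
14 | Calculus 201 | C- | Fall 2023
15 | Biology 201 | D | Spring 2024
16 | Biology 201 | B | Spring 2024
17 | Physics 201 | F | Fall 2023
18 | Linear Algebra 201 | A- | Fall 2023
19 | Biology 201 | D | Spring 2024
20 | Calculus 201 | C+ | Fall 2024
21 | Calculus 201 | A | Fall 2024
22 | Physics 201 | D | Spring 2024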